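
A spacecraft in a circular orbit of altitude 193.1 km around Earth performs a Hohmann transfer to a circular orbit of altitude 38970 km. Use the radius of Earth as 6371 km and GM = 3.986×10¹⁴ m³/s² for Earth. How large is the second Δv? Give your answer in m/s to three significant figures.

Δv ≈ 1470 m/s

r₁ = 6371 + 193.1 = 6564.1 km = 6.5641×10⁶ m.
r₂ = 6371 + 38970 = 45341 km = 4.5341×10⁷ m.
Transfer ellipse a_t = (r₁ + r₂)/2 = 2.595×10⁷ m.
At r₁: circular v_c1 = √(μ/r₁) = 7793 m/s; transfer-perigee v_p = √[μ(2/r₁ − 1/a_t)] = 10300 m/s.
At r₂: circular v_c2 = √(μ/r₂) = 2965 m/s; transfer-apogee v_a = √[μ(2/r₂ − 1/a_t)] = 1491 m/s.
Δv₂ = v_c2 − v_a = 1474 m/s.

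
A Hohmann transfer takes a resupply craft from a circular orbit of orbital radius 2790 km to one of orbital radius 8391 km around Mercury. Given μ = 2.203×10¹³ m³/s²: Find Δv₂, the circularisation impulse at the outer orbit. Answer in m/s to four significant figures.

r₁ = 2790 km = 2.790×10⁶ m.
r₂ = 8391 km = 8.391×10⁶ m.
Transfer ellipse a_t = (r₁ + r₂)/2 = 5.590×10⁶ m.
At r₁: circular v_c1 = √(μ/r₁) = 2810 m/s; transfer-periherm v_p = √[μ(2/r₁ − 1/a_t)] = 3443 m/s.
At r₂: circular v_c2 = √(μ/r₂) = 1620 m/s; transfer-apoherm v_a = √[μ(2/r₂ − 1/a_t)] = 1145 m/s.
Δv₂ = v_c2 − v_a = 475.7 m/s.

Δv ≈ 475.7 m/s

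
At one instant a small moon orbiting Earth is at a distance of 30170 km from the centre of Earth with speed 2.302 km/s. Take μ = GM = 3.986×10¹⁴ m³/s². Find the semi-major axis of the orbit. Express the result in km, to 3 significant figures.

r = 3.017×10⁷ m.
Vis-viva rearranged: 1/a = 2/r − v²/μ = 6.629×10⁻⁸ − 1.329×10⁻⁸ = 5.300×10⁻⁸ m⁻¹.
a = 1.887×10⁷ m = 18869 km.

a ≈ 18900 km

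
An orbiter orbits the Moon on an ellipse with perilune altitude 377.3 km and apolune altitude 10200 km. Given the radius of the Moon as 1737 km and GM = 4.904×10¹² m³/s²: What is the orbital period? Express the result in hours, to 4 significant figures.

T ≈ 14.68 hours

r_p = 1737 + 377.3 = 2114.3 km = 2.1143×10⁶ m.
r_a = 1737 + 10200 = 11937 km = 1.1937×10⁷ m.
Semi-major axis a = (r_p + r_a)/2 = (2114.3 + 11937)/2 = 7025.6 km = 7.026×10⁶ m.
By Kepler's third law T = 2π√(a³/μ) = 2π × 8.409×10³ = 5.284×10⁴ s.
= 14.68 hours.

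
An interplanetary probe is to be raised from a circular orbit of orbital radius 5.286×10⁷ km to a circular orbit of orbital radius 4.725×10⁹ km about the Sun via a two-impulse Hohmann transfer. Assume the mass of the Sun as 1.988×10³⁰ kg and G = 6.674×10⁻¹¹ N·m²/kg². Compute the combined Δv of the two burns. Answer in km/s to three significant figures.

Δv_total ≈ 24.9 km/s

μ = GM = 6.674×10⁻¹¹ × 1.988×10³⁰ = 1.327×10²⁰ m³/s².
r₁ = 5.286×10⁷ km = 5.286×10¹⁰ m.
r₂ = 4.725×10⁹ km = 4.725×10¹² m.
Transfer ellipse a_t = (r₁ + r₂)/2 = 2.389×10¹² m.
At r₁: circular v_c1 = √(μ/r₁) = 50100 m/s; transfer-perihelion v_p = √[μ(2/r₁ − 1/a_t)] = 70460 m/s.
Δv₁ = v_p − v_c1 = 20360 m/s.
At r₂: circular v_c2 = √(μ/r₂) = 5299 m/s; transfer-aphelion v_a = √[μ(2/r₂ − 1/a_t)] = 788.2 m/s.
Δv₂ = v_c2 − v_a = 4511 m/s.
Total Δv = Δv₁ + Δv₂ = 24870 m/s = 24.87 km/s.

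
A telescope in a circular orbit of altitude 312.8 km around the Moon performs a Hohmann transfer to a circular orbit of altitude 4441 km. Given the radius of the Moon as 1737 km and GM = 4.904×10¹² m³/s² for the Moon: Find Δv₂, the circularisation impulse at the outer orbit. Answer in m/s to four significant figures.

Δv ≈ 262.0 m/s

r₁ = 1737 + 312.8 = 2049.8 km = 2.0498×10⁶ m.
r₂ = 1737 + 4441 = 6178.0 km = 6.1780×10⁶ m.
Transfer ellipse a_t = (r₁ + r₂)/2 = 4.114×10⁶ m.
At r₁: circular v_c1 = √(μ/r₁) = 1547 m/s; transfer-perilune v_p = √[μ(2/r₁ − 1/a_t)] = 1895 m/s.
At r₂: circular v_c2 = √(μ/r₂) = 890.9 m/s; transfer-apolune v_a = √[μ(2/r₂ − 1/a_t)] = 628.9 m/s.
Δv₂ = v_c2 − v_a = 262.0 m/s.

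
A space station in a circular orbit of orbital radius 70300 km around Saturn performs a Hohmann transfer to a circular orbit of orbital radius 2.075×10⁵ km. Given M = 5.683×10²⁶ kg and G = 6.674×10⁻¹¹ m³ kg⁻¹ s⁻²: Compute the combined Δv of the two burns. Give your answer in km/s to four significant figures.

Δv_total ≈ 9.064 km/s

μ = GM = 6.674×10⁻¹¹ × 5.683×10²⁶ = 3.793×10¹⁶ m³/s².
r₁ = 70300 km = 7.030×10⁷ m.
r₂ = 2.075×10⁵ km = 2.075×10⁸ m.
Transfer ellipse a_t = (r₁ + r₂)/2 = 1.389×10⁸ m.
At r₁: circular v_c1 = √(μ/r₁) = 23230 m/s; transfer-perikrone v_p = √[μ(2/r₁ − 1/a_t)] = 28390 m/s.
Δv₁ = v_p − v_c1 = 5162 m/s.
At r₂: circular v_c2 = √(μ/r₂) = 13520 m/s; transfer-apokrone v_a = √[μ(2/r₂ − 1/a_t)] = 9618 m/s.
Δv₂ = v_c2 − v_a = 3902 m/s.
Total Δv = Δv₁ + Δv₂ = 9064 m/s = 9.064 km/s.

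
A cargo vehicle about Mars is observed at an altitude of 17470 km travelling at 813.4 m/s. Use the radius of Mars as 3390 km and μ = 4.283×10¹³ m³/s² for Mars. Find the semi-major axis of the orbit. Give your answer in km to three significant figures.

r = 3390 + 17470 = 20860 km = 2.086×10⁷ m.
Specific orbital energy ε = v²/2 − μ/r = (813.4)²/2 − 4.283×10¹³/2.086×10⁷ = -1.722×10⁶ J/kg.
Since ε = −μ/(2a), a = −μ/(2ε) = 1.243×10⁷ m = 12433 km.

a ≈ 12400 km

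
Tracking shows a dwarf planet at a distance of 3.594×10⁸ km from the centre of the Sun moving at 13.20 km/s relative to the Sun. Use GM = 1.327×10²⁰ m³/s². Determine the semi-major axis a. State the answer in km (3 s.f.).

a ≈ 2.35×10⁸ km

r = 3.594×10¹¹ m.
Vis-viva rearranged: 1/a = 2/r − v²/μ = 5.565×10⁻¹² − 1.313×10⁻¹² = 4.252×10⁻¹² m⁻¹.
a = 2.352×10¹¹ m = 2.3519×10⁸ km.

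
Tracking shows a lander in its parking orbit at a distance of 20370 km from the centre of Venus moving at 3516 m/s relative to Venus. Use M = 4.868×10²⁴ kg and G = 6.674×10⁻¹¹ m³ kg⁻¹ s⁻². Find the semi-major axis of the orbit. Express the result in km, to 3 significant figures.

a ≈ 16600 km

μ = GM = 6.674×10⁻¹¹ × 4.868×10²⁴ = 3.249×10¹⁴ m³/s².
r = 2.037×10⁷ m.
Specific orbital energy ε = v²/2 − μ/r = (3516)²/2 − 3.249×10¹⁴/2.037×10⁷ = -9.768×10⁶ J/kg.
Since ε = −μ/(2a), a = −μ/(2ε) = 1.663×10⁷ m = 16630 km.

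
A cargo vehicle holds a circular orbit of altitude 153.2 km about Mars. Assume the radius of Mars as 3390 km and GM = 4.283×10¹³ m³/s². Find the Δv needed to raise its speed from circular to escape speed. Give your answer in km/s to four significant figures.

Δv ≈ 1.440 km/s

r = 3390 + 153.2 = 3543.2 km = 3.5432×10⁶ m.
Circular speed v_c = √(μ/r) = 3477 m/s.
Escape speed v_esc = √(2μ/r) = √2 × v_c = 4917 m/s.
Δv = v_esc − v_c = 1440 m/s = 1.440 km/s.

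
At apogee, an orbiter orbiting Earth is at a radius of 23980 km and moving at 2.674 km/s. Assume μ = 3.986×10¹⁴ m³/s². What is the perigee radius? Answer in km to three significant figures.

perigee radius ≈ 6570 km

r_a = 2.398×10⁷ m.
Specific energy ε = v²/2 − μ/r = -1.305×10⁷ J/kg, so a = −μ/(2ε) = 1.528×10⁷ m.
The apsides satisfy r_p + r_a = 2a, so the perigee radius is 2a − r_a = 6.571×10⁶ m = 6571.0 km.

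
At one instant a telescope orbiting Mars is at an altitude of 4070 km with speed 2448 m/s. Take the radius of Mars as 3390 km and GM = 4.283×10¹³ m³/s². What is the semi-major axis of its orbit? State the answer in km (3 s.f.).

r = 3390 + 4070 = 7460.0 km = 7.460×10⁶ m.
Vis-viva rearranged: 1/a = 2/r − v²/μ = 2.681×10⁻⁷ − 1.399×10⁻⁷ = 1.282×10⁻⁷ m⁻¹.
a = 7.802×10⁶ m = 7801.6 km.

a ≈ 7800 km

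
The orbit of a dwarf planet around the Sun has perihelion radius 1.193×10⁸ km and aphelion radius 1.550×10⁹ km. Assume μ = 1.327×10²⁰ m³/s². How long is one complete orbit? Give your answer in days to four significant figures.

Semi-major axis a = (r_p + r_a)/2 = (1.1930×10⁸ + 1.5500×10⁹)/2 = 8.3465×10⁸ km = 8.346×10¹¹ m.
By Kepler's third law T = 2π√(a³/μ) = 2π × 6.619×10⁷ = 4.159×10⁸ s.
= 4814 days.

T ≈ 4814 days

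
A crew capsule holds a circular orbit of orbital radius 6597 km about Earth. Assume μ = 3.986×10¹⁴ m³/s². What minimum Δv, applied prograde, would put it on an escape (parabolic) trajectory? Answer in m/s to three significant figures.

r = 6597 km = 6.597×10⁶ m.
Circular speed v_c = √(μ/r) = 7773 m/s.
Escape speed v_esc = √(2μ/r) = √2 × v_c = 10990 m/s.
Δv = v_esc − v_c = 3220 m/s.

Δv ≈ 3220 m/s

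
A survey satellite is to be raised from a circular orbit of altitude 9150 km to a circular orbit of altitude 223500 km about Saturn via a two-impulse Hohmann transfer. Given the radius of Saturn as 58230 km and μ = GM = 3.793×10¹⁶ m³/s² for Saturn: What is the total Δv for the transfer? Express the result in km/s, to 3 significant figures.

Δv_total ≈ 10.8 km/s

r₁ = 58230 + 9150 = 67380 km = 6.7380×10⁷ m.
r₂ = 58230 + 223500 = 281730 km = 2.8173×10⁸ m.
Transfer ellipse a_t = (r₁ + r₂)/2 = 1.746×10⁸ m.
At r₁: circular v_c1 = √(μ/r₁) = 23730 m/s; transfer-perikrone v_p = √[μ(2/r₁ − 1/a_t)] = 30140 m/s.
Δv₁ = v_p − v_c1 = 6416 m/s.
At r₂: circular v_c2 = √(μ/r₂) = 11600 m/s; transfer-apokrone v_a = √[μ(2/r₂ − 1/a_t)] = 7209 m/s.
Δv₂ = v_c2 − v_a = 4394 m/s.
Total Δv = Δv₁ + Δv₂ = 10810 m/s = 10.81 km/s.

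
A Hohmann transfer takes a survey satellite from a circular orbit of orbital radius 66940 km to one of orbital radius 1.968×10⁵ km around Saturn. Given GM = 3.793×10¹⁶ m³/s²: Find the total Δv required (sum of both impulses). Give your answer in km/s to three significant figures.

Δv_total ≈ 9.27 km/s

r₁ = 66940 km = 6.694×10⁷ m.
r₂ = 1.968×10⁵ km = 1.968×10⁸ m.
Transfer ellipse a_t = (r₁ + r₂)/2 = 1.319×10⁸ m.
At r₁: circular v_c1 = √(μ/r₁) = 23800 m/s; transfer-perikrone v_p = √[μ(2/r₁ − 1/a_t)] = 29080 m/s.
Δv₁ = v_p − v_c1 = 5276 m/s.
At r₂: circular v_c2 = √(μ/r₂) = 13880 m/s; transfer-apokrone v_a = √[μ(2/r₂ − 1/a_t)] = 9891 m/s.
Δv₂ = v_c2 − v_a = 3992 m/s.
Total Δv = Δv₁ + Δv₂ = 9267 m/s = 9.267 km/s.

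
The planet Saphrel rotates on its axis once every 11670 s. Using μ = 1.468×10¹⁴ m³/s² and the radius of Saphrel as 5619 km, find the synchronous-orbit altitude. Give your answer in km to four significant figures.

h_sync ≈ 2352 km

A synchronous orbit has period T, so by Kepler's third law a = (μT²/4π²)^(1/3).
μT²/4π² = 1.468×10¹⁴ × (1.167×10⁴)² / 39.48 = 5.064×10²⁰ m³.
a = 7.971×10⁶ m = 7970.8 km.
Altitude h = a − R = 7970.8 − 5619 = 2351.8 km.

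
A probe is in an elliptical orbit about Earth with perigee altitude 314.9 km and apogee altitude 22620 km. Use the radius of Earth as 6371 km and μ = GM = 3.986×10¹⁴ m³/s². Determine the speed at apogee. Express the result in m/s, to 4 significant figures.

v ≈ 2270 m/s

r_p = 6371 + 314.9 = 6685.9 km = 6.6859×10⁶ m.
r_a = 6371 + 22620 = 28991 km = 2.8991×10⁷ m.
Semi-major axis a = (r_p + r_a)/2 = 17838 km = 1.784×10⁷ m.
Vis-viva: v² = μ(2/r − 1/a) = 3.986×10¹⁴ × (6.899×10⁻⁸ − 5.606×10⁻⁸) = 5.153×10⁶ m²/s².
v = 2270 m/s.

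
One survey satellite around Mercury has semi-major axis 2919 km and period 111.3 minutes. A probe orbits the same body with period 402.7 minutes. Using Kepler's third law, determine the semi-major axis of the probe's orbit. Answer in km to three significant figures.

Kepler's third law: a³ ∝ T², so a₂ = a₁ (T₂/T₁)^(2/3).
T₂/T₁ = 3.618, (T₂/T₁)^(2/3) = 2.357.
a₂ = 2919 × 2.357 = 6880 km.

a₂ ≈ 6880 km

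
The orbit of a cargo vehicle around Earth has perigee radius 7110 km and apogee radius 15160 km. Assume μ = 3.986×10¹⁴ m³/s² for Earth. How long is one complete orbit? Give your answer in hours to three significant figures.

T ≈ 3.25 hours

Semi-major axis a = (r_p + r_a)/2 = (7110.0 + 15160)/2 = 11135 km = 1.114×10⁷ m.
By Kepler's third law T = 2π√(a³/μ) = 2π × 1.861×10³ = 1.169×10⁴ s.
= 3.248 hours.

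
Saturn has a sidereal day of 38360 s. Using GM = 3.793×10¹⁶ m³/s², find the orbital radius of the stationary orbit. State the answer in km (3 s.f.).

r_sync ≈ 1.12×10⁵ km

A synchronous orbit has period T, so by Kepler's third law a = (μT²/4π²)^(1/3).
μT²/4π² = 3.793×10¹⁶ × (3.836×10⁴)² / 39.48 = 1.414×10²⁴ m³.
a = 1.122×10⁸ m = 1.1223×10⁵ km.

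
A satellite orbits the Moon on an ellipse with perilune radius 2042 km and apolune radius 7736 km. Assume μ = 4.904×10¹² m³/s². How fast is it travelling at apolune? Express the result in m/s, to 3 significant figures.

v ≈ 515 m/s

Semi-major axis a = (r_p + r_a)/2 = 4889.0 km = 4.889×10⁶ m.
Vis-viva: v² = μ(2/r − 1/a) = 4.904×10¹² × (2.585×10⁻⁷ − 2.045×10⁻⁷) = 2.648×10⁵ m²/s².
v = 514.6 m/s.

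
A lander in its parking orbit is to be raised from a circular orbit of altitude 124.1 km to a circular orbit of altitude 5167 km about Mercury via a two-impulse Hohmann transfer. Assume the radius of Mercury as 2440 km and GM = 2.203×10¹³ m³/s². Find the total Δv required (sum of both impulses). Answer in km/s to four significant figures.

Δv_total ≈ 1.147 km/s

r₁ = 2440 + 124.1 = 2564.1 km = 2.5641×10⁶ m.
r₂ = 2440 + 5167 = 7607.0 km = 7.6070×10⁶ m.
Transfer ellipse a_t = (r₁ + r₂)/2 = 5.086×10⁶ m.
At r₁: circular v_c1 = √(μ/r₁) = 2931 m/s; transfer-periherm v_p = √[μ(2/r₁ − 1/a_t)] = 3585 m/s.
Δv₁ = v_p − v_c1 = 653.7 m/s.
At r₂: circular v_c2 = √(μ/r₂) = 1702 m/s; transfer-apoherm v_a = √[μ(2/r₂ − 1/a_t)] = 1208 m/s.
Δv₂ = v_c2 − v_a = 493.4 m/s.
Total Δv = Δv₁ + Δv₂ = 1147 m/s = 1.147 km/s.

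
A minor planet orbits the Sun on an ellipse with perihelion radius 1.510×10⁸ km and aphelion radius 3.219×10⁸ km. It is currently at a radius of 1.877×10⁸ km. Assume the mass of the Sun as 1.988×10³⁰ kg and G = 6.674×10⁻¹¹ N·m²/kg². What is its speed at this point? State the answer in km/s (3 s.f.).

v ≈ 29.2 km/s

μ = GM = 6.674×10⁻¹¹ × 1.988×10³⁰ = 1.327×10²⁰ m³/s².
Semi-major axis a = (r_p + r_a)/2 = 2.3645×10⁸ km = 2.364×10¹¹ m.
Vis-viva: v² = μ(2/r − 1/a) = 1.327×10²⁰ × (1.066×10⁻¹¹ − 4.229×10⁻¹²) = 8.526×10⁸ m²/s².
v = 29200 m/s = 29.20 km/s.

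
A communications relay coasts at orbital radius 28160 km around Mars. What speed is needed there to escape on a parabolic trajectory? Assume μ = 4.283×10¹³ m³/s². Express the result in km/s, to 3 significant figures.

v_esc ≈ 1.74 km/s

r = 28160 km = 2.816×10⁷ m.
Escape speed v_esc = √(2μ/r) = √(2 × 4.283×10¹³ / 2.816×10⁷) = √(3.042×10⁶) = 1744 m/s.
= 1.744 km/s.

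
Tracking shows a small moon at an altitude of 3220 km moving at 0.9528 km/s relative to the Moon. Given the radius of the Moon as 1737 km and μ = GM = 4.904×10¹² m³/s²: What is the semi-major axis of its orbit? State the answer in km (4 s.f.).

a ≈ 4580 km

r = 1737 + 3220 = 4957.0 km = 4.957×10⁶ m.
Specific orbital energy ε = v²/2 − μ/r = (952.8)²/2 − 4.904×10¹²/4.957×10⁶ = -5.354×10⁵ J/kg.
Since ε = −μ/(2a), a = −μ/(2ε) = 4.580×10⁶ m = 4579.8 km.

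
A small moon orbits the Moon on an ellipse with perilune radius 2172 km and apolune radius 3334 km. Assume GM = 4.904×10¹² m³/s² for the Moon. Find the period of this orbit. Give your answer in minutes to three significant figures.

T ≈ 216 minutes

Semi-major axis a = (r_p + r_a)/2 = (2172.0 + 3334.0)/2 = 2753.0 km = 2.753×10⁶ m.
By Kepler's third law T = 2π√(a³/μ) = 2π × 2.063×10³ = 1.296×10⁴ s.
= 216.0 minutes.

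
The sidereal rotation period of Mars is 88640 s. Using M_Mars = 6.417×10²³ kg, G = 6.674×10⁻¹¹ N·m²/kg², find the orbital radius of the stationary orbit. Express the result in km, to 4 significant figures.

r_sync ≈ 20430 km

μ = GM = 6.674×10⁻¹¹ × 6.417×10²³ = 4.283×10¹³ m³/s².
A synchronous orbit has period T, so by Kepler's third law a = (μT²/4π²)^(1/3).
μT²/4π² = 4.283×10¹³ × (8.864×10⁴)² / 39.48 = 8.524×10²¹ m³.
a = 2.043×10⁷ m = 20427 km.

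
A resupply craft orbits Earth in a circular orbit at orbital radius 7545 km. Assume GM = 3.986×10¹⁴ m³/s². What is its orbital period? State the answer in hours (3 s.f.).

r = 7545 km = 7.545×10⁶ m.
Kepler's third law: T = 2π√(r³/μ) = 2π√((7.545×10⁶)³ / 3.986×10¹⁴).
r³/μ = 1.078×10⁶ s², so T = 2π × 1.038×10³ = 6.522×10³ s.
Converting: 6.522×10³ s ÷ 3600 = 1.812 hours.

T ≈ 1.81 hours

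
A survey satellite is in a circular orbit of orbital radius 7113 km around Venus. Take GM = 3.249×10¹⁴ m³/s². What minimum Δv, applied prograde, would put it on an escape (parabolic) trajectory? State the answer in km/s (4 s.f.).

Δv ≈ 2.799 km/s

r = 7113 km = 7.113×10⁶ m.
Circular speed v_c = √(μ/r) = 6758 m/s.
Escape speed v_esc = √(2μ/r) = √2 × v_c = 9558 m/s.
Δv = v_esc − v_c = 2799 m/s = 2.799 km/s.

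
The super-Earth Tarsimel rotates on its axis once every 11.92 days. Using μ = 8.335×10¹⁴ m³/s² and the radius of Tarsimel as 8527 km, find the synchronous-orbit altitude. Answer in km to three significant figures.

h_sync ≈ 2.73×10⁵ km

T = 11.92 days = 1.030×10⁶ s.
A synchronous orbit has period T, so by Kepler's third law a = (μT²/4π²)^(1/3).
μT²/4π² = 8.335×10¹⁴ × (1.030×10⁶)² / 39.48 = 2.239×10²⁵ m³.
a = 2.819×10⁸ m = 2.8187×10⁵ km.
Altitude h = a − R = 2.8187×10⁵ − 8527 = 2.7334×10⁵ km.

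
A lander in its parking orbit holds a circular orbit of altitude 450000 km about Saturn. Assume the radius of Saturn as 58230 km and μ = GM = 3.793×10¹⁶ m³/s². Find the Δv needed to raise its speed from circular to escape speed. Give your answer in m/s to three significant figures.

r = 58230 + 450000 = 508230 km = 5.0823×10⁸ m.
Circular speed v_c = √(μ/r) = 8639 m/s.
Escape speed v_esc = √(2μ/r) = √2 × v_c = 12220 m/s.
Δv = v_esc − v_c = 3578 m/s.

Δv ≈ 3580 m/s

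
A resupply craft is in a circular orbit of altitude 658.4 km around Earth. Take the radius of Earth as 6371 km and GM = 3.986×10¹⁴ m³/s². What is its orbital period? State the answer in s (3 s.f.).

r = 6371 + 658.4 = 7029.4 km = 7.0294×10⁶ m.
Kepler's third law: T = 2π√(r³/μ) = 2π√((7.029×10⁶)³ / 3.986×10¹⁴).
r³/μ = 8.714×10⁵ s², so T = 2π × 9.335×10² = 5.865×10³ s.

T ≈ 5870 s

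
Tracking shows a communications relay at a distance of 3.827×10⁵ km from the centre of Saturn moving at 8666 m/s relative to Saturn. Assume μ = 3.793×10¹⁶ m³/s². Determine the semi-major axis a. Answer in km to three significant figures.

r = 3.827×10⁸ m.
Vis-viva rearranged: 1/a = 2/r − v²/μ = 5.226×10⁻⁹ − 1.980×10⁻⁹ = 3.246×10⁻⁹ m⁻¹.
a = 3.081×10⁸ m = 3.0806×10⁵ km.

a ≈ 3.08×10⁵ km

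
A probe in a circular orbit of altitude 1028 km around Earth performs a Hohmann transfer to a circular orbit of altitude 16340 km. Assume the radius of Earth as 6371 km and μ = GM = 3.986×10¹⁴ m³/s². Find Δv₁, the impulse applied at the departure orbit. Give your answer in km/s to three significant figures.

r₁ = 6371 + 1028 = 7399.0 km = 7.3990×10⁶ m.
r₂ = 6371 + 16340 = 22711 km = 2.2711×10⁷ m.
Transfer ellipse a_t = (r₁ + r₂)/2 = 1.506×10⁷ m.
At r₁: circular v_c1 = √(μ/r₁) = 7340 m/s; transfer-perigee v_p = √[μ(2/r₁ − 1/a_t)] = 9015 m/s.
Δv₁ = v_p − v_c1 = 1675 m/s.
= 1.675 km/s.

Δv ≈ 1.68 km/s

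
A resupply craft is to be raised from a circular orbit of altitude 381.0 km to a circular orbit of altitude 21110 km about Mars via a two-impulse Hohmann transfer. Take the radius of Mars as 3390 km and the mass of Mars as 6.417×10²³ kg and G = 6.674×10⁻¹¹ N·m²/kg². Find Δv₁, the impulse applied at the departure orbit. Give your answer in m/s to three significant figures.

Δv ≈ 1070 m/s

μ = GM = 6.674×10⁻¹¹ × 6.417×10²³ = 4.283×10¹³ m³/s².
r₁ = 3390 + 381.0 = 3771.0 km = 3.7710×10⁶ m.
r₂ = 3390 + 21110 = 24500 km = 2.4500×10⁷ m.
Transfer ellipse a_t = (r₁ + r₂)/2 = 1.414×10⁷ m.
At r₁: circular v_c1 = √(μ/r₁) = 3370 m/s; transfer-periapsis v_p = √[μ(2/r₁ − 1/a_t)] = 4437 m/s.
Δv₁ = v_p − v_c1 = 1067 m/s.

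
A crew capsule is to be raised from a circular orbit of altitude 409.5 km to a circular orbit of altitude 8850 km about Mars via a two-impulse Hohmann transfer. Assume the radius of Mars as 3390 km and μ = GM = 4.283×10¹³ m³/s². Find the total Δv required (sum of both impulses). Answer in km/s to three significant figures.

r₁ = 3390 + 409.5 = 3799.5 km = 3.7995×10⁶ m.
r₂ = 3390 + 8850 = 12240 km = 1.2240×10⁷ m.
Transfer ellipse a_t = (r₁ + r₂)/2 = 8.020×10⁶ m.
At r₁: circular v_c1 = √(μ/r₁) = 3357 m/s; transfer-periapsis v_p = √[μ(2/r₁ − 1/a_t)] = 4148 m/s.
Δv₁ = v_p − v_c1 = 790.4 m/s.
At r₂: circular v_c2 = √(μ/r₂) = 1871 m/s; transfer-apoapsis v_a = √[μ(2/r₂ − 1/a_t)] = 1288 m/s.
Δv₂ = v_c2 − v_a = 583.1 m/s.
Total Δv = Δv₁ + Δv₂ = 1373 m/s = 1.373 km/s.

Δv_total ≈ 1.37 km/s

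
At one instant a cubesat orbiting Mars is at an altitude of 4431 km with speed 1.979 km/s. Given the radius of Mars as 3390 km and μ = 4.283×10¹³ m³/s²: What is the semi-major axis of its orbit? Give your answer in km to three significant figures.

a ≈ 6090 km

r = 3390 + 4431 = 7821.0 km = 7.821×10⁶ m.
Vis-viva rearranged: 1/a = 2/r − v²/μ = 2.557×10⁻⁷ − 9.144×10⁻⁸ = 1.643×10⁻⁷ m⁻¹.
a = 6.087×10⁶ m = 6087.2 km.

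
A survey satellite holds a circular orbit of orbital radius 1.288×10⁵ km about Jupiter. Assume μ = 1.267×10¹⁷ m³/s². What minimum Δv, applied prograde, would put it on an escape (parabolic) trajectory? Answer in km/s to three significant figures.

Δv ≈ 13.0 km/s

r = 1.288×10⁵ km = 1.288×10⁸ m.
Circular speed v_c = √(μ/r) = 31360 m/s.
Escape speed v_esc = √(2μ/r) = √2 × v_c = 44360 m/s.
Δv = v_esc − v_c = 12990 m/s = 12.99 km/s.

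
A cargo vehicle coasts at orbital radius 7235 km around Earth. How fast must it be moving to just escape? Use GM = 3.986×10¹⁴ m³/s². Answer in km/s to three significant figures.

v_esc ≈ 10.5 km/s

r = 7235 km = 7.235×10⁶ m.
Escape speed v_esc = √(2μ/r) = √(2 × 3.986×10¹⁴ / 7.235×10⁶) = √(1.102×10⁸) = 10500 m/s.
= 10.50 km/s.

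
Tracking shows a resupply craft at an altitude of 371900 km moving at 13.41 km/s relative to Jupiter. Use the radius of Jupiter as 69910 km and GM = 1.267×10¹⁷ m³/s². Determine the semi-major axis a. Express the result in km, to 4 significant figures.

r = 69910 + 371900 = 4.4181×10⁵ km = 4.418×10⁸ m.
Specific orbital energy ε = v²/2 − μ/r = (13410)²/2 − 1.267×10¹⁷/4.418×10⁸ = -1.969×10⁸ J/kg.
Since ε = −μ/(2a), a = −μ/(2ε) = 3.218×10⁸ m = 3.2180×10⁵ km.

a ≈ 3.218×10⁵ km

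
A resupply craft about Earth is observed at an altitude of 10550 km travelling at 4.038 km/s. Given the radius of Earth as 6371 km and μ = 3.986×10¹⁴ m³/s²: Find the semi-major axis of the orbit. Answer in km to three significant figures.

a ≈ 12900 km

r = 6371 + 10550 = 16921 km = 1.692×10⁷ m.
Specific orbital energy ε = v²/2 − μ/r = (4038)²/2 − 3.986×10¹⁴/1.692×10⁷ = -1.540×10⁷ J/kg.
Since ε = −μ/(2a), a = −μ/(2ε) = 1.294×10⁷ m = 12938 km.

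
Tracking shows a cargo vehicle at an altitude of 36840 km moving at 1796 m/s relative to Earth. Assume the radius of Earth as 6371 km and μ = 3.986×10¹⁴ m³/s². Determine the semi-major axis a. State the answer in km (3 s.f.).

a ≈ 26200 km

r = 6371 + 36840 = 43211 km = 4.321×10⁷ m.
Vis-viva rearranged: 1/a = 2/r − v²/μ = 4.628×10⁻⁸ − 8.092×10⁻⁹ = 3.819×10⁻⁸ m⁻¹.
a = 2.618×10⁷ m = 26183 km.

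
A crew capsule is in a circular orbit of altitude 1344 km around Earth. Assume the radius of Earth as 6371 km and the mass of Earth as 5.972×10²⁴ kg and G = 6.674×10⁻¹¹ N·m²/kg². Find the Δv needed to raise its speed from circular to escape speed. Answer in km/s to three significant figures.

Δv ≈ 2.98 km/s

μ = GM = 6.674×10⁻¹¹ × 5.972×10²⁴ = 3.986×10¹⁴ m³/s².
r = 6371 + 1344 = 7715.0 km = 7.7150×10⁶ m.
Circular speed v_c = √(μ/r) = 7188 m/s.
Escape speed v_esc = √(2μ/r) = √2 × v_c = 10160 m/s.
Δv = v_esc − v_c = 2977 m/s = 2.977 km/s.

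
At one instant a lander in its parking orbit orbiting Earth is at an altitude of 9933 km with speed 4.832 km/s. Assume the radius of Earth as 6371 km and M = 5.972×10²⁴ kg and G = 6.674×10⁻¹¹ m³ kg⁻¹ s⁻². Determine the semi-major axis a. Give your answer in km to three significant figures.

a ≈ 15600 km

μ = GM = 6.674×10⁻¹¹ × 5.972×10²⁴ = 3.986×10¹⁴ m³/s².
r = 6371 + 9933 = 16304 km = 1.630×10⁷ m.
Vis-viva rearranged: 1/a = 2/r − v²/μ = 1.227×10⁻⁷ − 5.858×10⁻⁸ = 6.409×10⁻⁸ m⁻¹.
a = 1.560×10⁷ m = 15603 km.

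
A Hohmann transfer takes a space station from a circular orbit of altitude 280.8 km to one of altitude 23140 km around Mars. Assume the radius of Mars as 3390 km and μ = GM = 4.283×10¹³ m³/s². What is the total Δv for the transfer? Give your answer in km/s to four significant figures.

r₁ = 3390 + 280.8 = 3670.8 km = 3.6708×10⁶ m.
r₂ = 3390 + 23140 = 26530 km = 2.6530×10⁷ m.
Transfer ellipse a_t = (r₁ + r₂)/2 = 1.510×10⁷ m.
At r₁: circular v_c1 = √(μ/r₁) = 3416 m/s; transfer-periapsis v_p = √[μ(2/r₁ − 1/a_t)] = 4528 m/s.
Δv₁ = v_p − v_c1 = 1112 m/s.
At r₂: circular v_c2 = √(μ/r₂) = 1271 m/s; transfer-apoapsis v_a = √[μ(2/r₂ − 1/a_t)] = 626.5 m/s.
Δv₂ = v_c2 − v_a = 644.1 m/s.
Total Δv = Δv₁ + Δv₂ = 1756 m/s = 1.756 km/s.

Δv_total ≈ 1.756 km/s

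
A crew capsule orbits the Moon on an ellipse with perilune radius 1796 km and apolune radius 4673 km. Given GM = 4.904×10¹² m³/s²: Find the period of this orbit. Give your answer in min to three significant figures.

T ≈ 275 min

Semi-major axis a = (r_p + r_a)/2 = (1796.0 + 4673.0)/2 = 3234.5 km = 3.234×10⁶ m.
By Kepler's third law T = 2π√(a³/μ) = 2π × 2.627×10³ = 1.650×10⁴ s.
= 275.1 min.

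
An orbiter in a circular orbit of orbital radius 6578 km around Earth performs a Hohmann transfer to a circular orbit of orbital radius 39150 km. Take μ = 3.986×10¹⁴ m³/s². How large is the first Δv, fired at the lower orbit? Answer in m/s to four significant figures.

r₁ = 6578 km = 6.578×10⁶ m.
r₂ = 39150 km = 3.915×10⁷ m.
Transfer ellipse a_t = (r₁ + r₂)/2 = 2.286×10⁷ m.
At r₁: circular v_c1 = √(μ/r₁) = 7784 m/s; transfer-perigee v_p = √[μ(2/r₁ − 1/a_t)] = 10190 m/s.
Δv₁ = v_p − v_c1 = 2402 m/s.

Δv ≈ 2402 m/s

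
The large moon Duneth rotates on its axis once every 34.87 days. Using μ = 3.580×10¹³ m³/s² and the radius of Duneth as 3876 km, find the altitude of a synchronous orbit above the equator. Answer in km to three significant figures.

h_sync ≈ 1.98×10⁵ km

T = 34.87 days = 3.013×10⁶ s.
A synchronous orbit has period T, so by Kepler's third law a = (μT²/4π²)^(1/3).
μT²/4π² = 3.580×10¹³ × (3.013×10⁶)² / 39.48 = 8.231×10²⁴ m³.
a = 2.019×10⁸ m = 2.0191×10⁵ km.
Altitude h = a − R = 2.0191×10⁵ − 3876 = 1.9803×10⁵ km.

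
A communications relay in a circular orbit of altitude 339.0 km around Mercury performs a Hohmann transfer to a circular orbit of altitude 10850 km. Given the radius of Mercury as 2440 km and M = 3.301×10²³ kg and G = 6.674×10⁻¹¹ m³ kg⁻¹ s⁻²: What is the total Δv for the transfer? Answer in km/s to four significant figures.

μ = GM = 6.674×10⁻¹¹ × 3.301×10²³ = 2.203×10¹³ m³/s².
r₁ = 2440 + 339.0 = 2779.0 km = 2.7790×10⁶ m.
r₂ = 2440 + 10850 = 13290 km = 1.3290×10⁷ m.
Transfer ellipse a_t = (r₁ + r₂)/2 = 8.034×10⁶ m.
At r₁: circular v_c1 = √(μ/r₁) = 2816 m/s; transfer-periherm v_p = √[μ(2/r₁ − 1/a_t)] = 3621 m/s.
Δv₁ = v_p − v_c1 = 805.6 m/s.
At r₂: circular v_c2 = √(μ/r₂) = 1288 m/s; transfer-apoherm v_a = √[μ(2/r₂ − 1/a_t)] = 757.2 m/s.
Δv₂ = v_c2 − v_a = 530.3 m/s.
Total Δv = Δv₁ + Δv₂ = 1336 m/s = 1.336 km/s.

Δv_total ≈ 1.336 km/s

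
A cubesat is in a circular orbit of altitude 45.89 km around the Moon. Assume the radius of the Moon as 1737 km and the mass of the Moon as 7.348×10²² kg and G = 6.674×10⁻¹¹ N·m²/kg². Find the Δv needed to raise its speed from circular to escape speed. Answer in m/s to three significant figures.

μ = GM = 6.674×10⁻¹¹ × 7.348×10²² = 4.904×10¹² m³/s².
r = 1737 + 45.89 = 1782.9 km = 1.7829×10⁶ m.
Circular speed v_c = √(μ/r) = 1658 m/s.
Escape speed v_esc = √(2μ/r) = √2 × v_c = 2345 m/s.
Δv = v_esc − v_c = 687.0 m/s.

Δv ≈ 687 m/s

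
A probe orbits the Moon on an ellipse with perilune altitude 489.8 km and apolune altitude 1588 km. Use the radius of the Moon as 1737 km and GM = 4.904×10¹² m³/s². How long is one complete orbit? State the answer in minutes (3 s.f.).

T ≈ 219 minutes

r_p = 1737 + 489.8 = 2226.8 km = 2.2268×10⁶ m.
r_a = 1737 + 1588 = 3325.0 km = 3.3250×10⁶ m.
Semi-major axis a = (r_p + r_a)/2 = (2226.8 + 3325.0)/2 = 2775.9 km = 2.776×10⁶ m.
By Kepler's third law T = 2π√(a³/μ) = 2π × 2.088×10³ = 1.312×10⁴ s.
= 218.7 minutes.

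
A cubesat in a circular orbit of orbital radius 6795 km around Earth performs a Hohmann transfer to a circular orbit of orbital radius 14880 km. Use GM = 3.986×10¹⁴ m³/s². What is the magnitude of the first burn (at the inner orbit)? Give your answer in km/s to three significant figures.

Δv ≈ 1.32 km/s

r₁ = 6795 km = 6.795×10⁶ m.
r₂ = 14880 km = 1.488×10⁷ m.
Transfer ellipse a_t = (r₁ + r₂)/2 = 1.084×10⁷ m.
At r₁: circular v_c1 = √(μ/r₁) = 7659 m/s; transfer-perigee v_p = √[μ(2/r₁ − 1/a_t)] = 8975 m/s.
Δv₁ = v_p − v_c1 = 1315 m/s.
= 1.315 km/s.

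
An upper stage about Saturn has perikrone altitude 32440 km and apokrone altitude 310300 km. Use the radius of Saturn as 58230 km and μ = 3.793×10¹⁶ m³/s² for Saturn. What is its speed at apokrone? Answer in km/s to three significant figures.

v ≈ 6.38 km/s

r_p = 58230 + 32440 = 90670 km = 9.0670×10⁷ m.
r_a = 58230 + 310300 = 368530 km = 3.6853×10⁸ m.
Semi-major axis a = (r_p + r_a)/2 = 2.2960×10⁵ km = 2.296×10⁸ m.
Vis-viva: v² = μ(2/r − 1/a) = 3.793×10¹⁶ × (5.427×10⁻⁹ − 4.355×10⁻⁹) = 4.064×10⁷ m²/s².
v = 6375 m/s = 6.375 km/s.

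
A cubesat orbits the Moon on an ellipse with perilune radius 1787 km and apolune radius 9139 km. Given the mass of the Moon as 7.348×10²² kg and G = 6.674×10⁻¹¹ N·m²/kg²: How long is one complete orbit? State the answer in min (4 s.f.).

μ = GM = 6.674×10⁻¹¹ × 7.348×10²² = 4.904×10¹² m³/s².
Semi-major axis a = (r_p + r_a)/2 = (1787.0 + 9139.0)/2 = 5463.0 km = 5.463×10⁶ m.
By Kepler's third law T = 2π√(a³/μ) = 2π × 5.766×10³ = 3.623×10⁴ s.
= 603.8 min.

T ≈ 603.8 min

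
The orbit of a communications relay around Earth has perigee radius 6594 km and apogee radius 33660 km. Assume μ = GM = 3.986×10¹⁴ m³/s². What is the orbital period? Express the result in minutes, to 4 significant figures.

T ≈ 473.6 minutes

Semi-major axis a = (r_p + r_a)/2 = (6594.0 + 33660)/2 = 20127 km = 2.013×10⁷ m.
By Kepler's third law T = 2π√(a³/μ) = 2π × 4.523×10³ = 2.842×10⁴ s.
= 473.6 minutes.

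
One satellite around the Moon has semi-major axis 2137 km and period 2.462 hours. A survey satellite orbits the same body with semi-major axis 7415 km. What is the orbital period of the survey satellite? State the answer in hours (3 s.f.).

T₂ ≈ 15.9 hours

Kepler's third law: T² ∝ a³, so T₂ = T₁ (a₂/a₁)^(3/2).
a₂/a₁ = 3.470, (a₂/a₁)^(3/2) = 6.463.
T₂ = 2.462 × 6.463 = 15.91 hours.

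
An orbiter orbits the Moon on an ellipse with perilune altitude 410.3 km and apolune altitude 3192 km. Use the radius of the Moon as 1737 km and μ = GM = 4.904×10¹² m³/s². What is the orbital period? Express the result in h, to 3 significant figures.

r_p = 1737 + 410.3 = 2147.3 km = 2.1473×10⁶ m.
r_a = 1737 + 3192 = 4929.0 km = 4.9290×10⁶ m.
Semi-major axis a = (r_p + r_a)/2 = (2147.3 + 4929.0)/2 = 3538.2 km = 3.538×10⁶ m.
By Kepler's third law T = 2π√(a³/μ) = 2π × 3.005×10³ = 1.888×10⁴ s.
= 5.245 h.

T ≈ 5.25 h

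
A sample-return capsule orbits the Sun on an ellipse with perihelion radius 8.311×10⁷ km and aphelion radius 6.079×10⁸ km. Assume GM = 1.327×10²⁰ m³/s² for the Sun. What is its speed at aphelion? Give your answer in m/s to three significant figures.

v ≈ 7250 m/s

Semi-major axis a = (r_p + r_a)/2 = 3.4550×10⁸ km = 3.455×10¹¹ m.
Vis-viva: v² = μ(2/r − 1/a) = 1.327×10²⁰ × (3.290×10⁻¹² − 2.894×10⁻¹²) = 5.251×10⁷ m²/s².
v = 7246 m/s.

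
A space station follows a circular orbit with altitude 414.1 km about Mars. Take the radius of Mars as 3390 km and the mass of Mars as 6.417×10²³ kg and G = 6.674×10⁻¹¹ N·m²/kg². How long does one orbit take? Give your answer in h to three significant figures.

μ = GM = 6.674×10⁻¹¹ × 6.417×10²³ = 4.283×10¹³ m³/s².
r = 3390 + 414.1 = 3804.1 km = 3.8041×10⁶ m.
Kepler's third law: T = 2π√(r³/μ) = 2π√((3.804×10⁶)³ / 4.283×10¹³).
r³/μ = 1.285×10⁶ s², so T = 2π × 1.134×10³ = 7.124×10³ s.
Converting: 7.124×10³ s ÷ 3600 = 1.979 h.

T ≈ 1.98 h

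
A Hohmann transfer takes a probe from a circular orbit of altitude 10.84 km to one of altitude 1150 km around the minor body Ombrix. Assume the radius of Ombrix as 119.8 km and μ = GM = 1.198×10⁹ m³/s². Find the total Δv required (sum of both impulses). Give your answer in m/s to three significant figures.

Δv_total ≈ 50.6 m/s

r₁ = 119.8 + 10.84 = 130.64 km = 1.3064×10⁵ m.
r₂ = 119.8 + 1150 = 1269.8 km = 1.2698×10⁶ m.
Transfer ellipse a_t = (r₁ + r₂)/2 = 7.002×10⁵ m.
At r₁: circular v_c1 = √(μ/r₁) = 95.76 m/s; transfer-periapsis v_p = √[μ(2/r₁ − 1/a_t)] = 129.0 m/s.
Δv₁ = v_p − v_c1 = 33.19 m/s.
At r₂: circular v_c2 = √(μ/r₂) = 30.72 m/s; transfer-apoapsis v_a = √[μ(2/r₂ − 1/a_t)] = 13.27 m/s.
Δv₂ = v_c2 − v_a = 17.45 m/s.
Total Δv = Δv₁ + Δv₂ = 50.64 m/s.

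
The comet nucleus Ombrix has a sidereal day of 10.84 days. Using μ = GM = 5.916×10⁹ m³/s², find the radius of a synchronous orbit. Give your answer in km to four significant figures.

r_sync ≈ 5085 km

T = 10.84 days = 9.366×10⁵ s.
A synchronous orbit has period T, so by Kepler's third law a = (μT²/4π²)^(1/3).
μT²/4π² = 5.916×10⁹ × (9.366×10⁵)² / 39.48 = 1.314×10²⁰ m³.
a = 5.085×10⁶ m = 5084.5 km.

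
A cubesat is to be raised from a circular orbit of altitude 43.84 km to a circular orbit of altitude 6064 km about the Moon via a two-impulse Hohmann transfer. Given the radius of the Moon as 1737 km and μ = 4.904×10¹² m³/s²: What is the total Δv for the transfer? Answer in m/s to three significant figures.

Δv_total ≈ 768 m/s

r₁ = 1737 + 43.84 = 1780.8 km = 1.7808×10⁶ m.
r₂ = 1737 + 6064 = 7801.0 km = 7.8010×10⁶ m.
Transfer ellipse a_t = (r₁ + r₂)/2 = 4.791×10⁶ m.
At r₁: circular v_c1 = √(μ/r₁) = 1659 m/s; transfer-perilune v_p = √[μ(2/r₁ − 1/a_t)] = 2118 m/s.
Δv₁ = v_p − v_c1 = 458.1 m/s.
At r₂: circular v_c2 = √(μ/r₂) = 792.9 m/s; transfer-apolune v_a = √[μ(2/r₂ − 1/a_t)] = 483.4 m/s.
Δv₂ = v_c2 − v_a = 309.5 m/s.
Total Δv = Δv₁ + Δv₂ = 767.6 m/s.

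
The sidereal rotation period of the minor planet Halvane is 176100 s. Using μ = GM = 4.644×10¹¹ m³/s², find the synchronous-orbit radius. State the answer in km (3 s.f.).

r_sync ≈ 7150 km

A synchronous orbit has period T, so by Kepler's third law a = (μT²/4π²)^(1/3).
μT²/4π² = 4.644×10¹¹ × (1.761×10⁵)² / 39.48 = 3.648×10²⁰ m³.
a = 7.145×10⁶ m = 7145.2 km.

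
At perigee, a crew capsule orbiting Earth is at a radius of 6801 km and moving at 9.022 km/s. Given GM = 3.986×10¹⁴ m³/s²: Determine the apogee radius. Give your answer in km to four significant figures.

apogee radius ≈ 15450 km

r_p = 6.801×10⁶ m.
Specific energy ε = v²/2 − μ/r = -1.791×10⁷ J/kg, so a = −μ/(2ε) = 1.113×10⁷ m.
The apsides satisfy r_p + r_a = 2a, so the apogee radius is 2a − r_p = 1.545×10⁷ m = 15454 km.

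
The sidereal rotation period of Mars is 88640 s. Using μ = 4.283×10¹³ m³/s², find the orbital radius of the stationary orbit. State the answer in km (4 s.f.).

r_sync ≈ 20430 km

A synchronous orbit has period T, so by Kepler's third law a = (μT²/4π²)^(1/3).
μT²/4π² = 4.283×10¹³ × (8.864×10⁴)² / 39.48 = 8.524×10²¹ m³.
a = 2.043×10⁷ m = 20428 km.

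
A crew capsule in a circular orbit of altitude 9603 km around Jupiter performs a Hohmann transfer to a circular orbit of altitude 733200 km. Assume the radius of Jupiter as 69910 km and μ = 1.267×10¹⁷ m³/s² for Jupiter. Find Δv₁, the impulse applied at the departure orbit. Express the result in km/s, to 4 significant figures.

r₁ = 69910 + 9603 = 79513 km = 7.9513×10⁷ m.
r₂ = 69910 + 733200 = 803110 km = 8.0311×10⁸ m.
Transfer ellipse a_t = (r₁ + r₂)/2 = 4.413×10⁸ m.
At r₁: circular v_c1 = √(μ/r₁) = 39920 m/s; transfer-perijove v_p = √[μ(2/r₁ − 1/a_t)] = 53850 m/s.
Δv₁ = v_p − v_c1 = 13930 m/s.
= 13.93 km/s.

Δv ≈ 13.93 km/s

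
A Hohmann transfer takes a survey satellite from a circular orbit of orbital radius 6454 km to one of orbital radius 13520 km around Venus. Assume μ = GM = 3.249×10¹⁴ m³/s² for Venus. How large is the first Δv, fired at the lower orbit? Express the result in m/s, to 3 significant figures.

r₁ = 6454 km = 6.454×10⁶ m.
r₂ = 13520 km = 1.352×10⁷ m.
Transfer ellipse a_t = (r₁ + r₂)/2 = 9.987×10⁶ m.
At r₁: circular v_c1 = √(μ/r₁) = 7095 m/s; transfer-periapsis v_p = √[μ(2/r₁ − 1/a_t)] = 8255 m/s.
Δv₁ = v_p − v_c1 = 1160 m/s.

Δv ≈ 1160 m/s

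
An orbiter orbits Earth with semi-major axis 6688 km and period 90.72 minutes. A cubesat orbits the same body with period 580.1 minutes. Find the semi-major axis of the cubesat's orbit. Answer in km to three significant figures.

a₂ ≈ 23000 km

Kepler's third law: a³ ∝ T², so a₂ = a₁ (T₂/T₁)^(2/3).
T₂/T₁ = 6.394, (T₂/T₁)^(2/3) = 3.445.
a₂ = 6688 × 3.445 = 23040 km.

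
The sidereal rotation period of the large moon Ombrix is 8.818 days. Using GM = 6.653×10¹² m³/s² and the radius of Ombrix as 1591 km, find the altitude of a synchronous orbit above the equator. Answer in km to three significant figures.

T = 8.818 days = 7.619×10⁵ s.
A synchronous orbit has period T, so by Kepler's third law a = (μT²/4π²)^(1/3).
μT²/4π² = 6.653×10¹² × (7.619×10⁵)² / 39.48 = 9.782×10²² m³.
a = 4.608×10⁷ m = 46076 km.
Altitude h = a − R = 46076 − 1591 = 44485 km.

h_sync ≈ 44500 km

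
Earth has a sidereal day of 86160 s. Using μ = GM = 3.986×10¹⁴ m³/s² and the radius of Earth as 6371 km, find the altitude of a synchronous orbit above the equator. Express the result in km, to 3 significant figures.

h_sync ≈ 35800 km

A synchronous orbit has period T, so by Kepler's third law a = (μT²/4π²)^(1/3).
μT²/4π² = 3.986×10¹⁴ × (8.616×10⁴)² / 39.48 = 7.495×10²² m³.
a = 4.216×10⁷ m = 42163 km.
Altitude h = a − R = 42163 − 6371 = 35792 km.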